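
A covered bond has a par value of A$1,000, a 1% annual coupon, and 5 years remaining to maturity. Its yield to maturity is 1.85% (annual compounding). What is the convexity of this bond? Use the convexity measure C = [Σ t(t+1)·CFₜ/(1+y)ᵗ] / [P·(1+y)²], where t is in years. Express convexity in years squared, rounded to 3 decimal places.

With y = 0.0185:
  t   CF        PV=CF/(1+0.0185)^t    t·PV        t(t+1)·PV
  1        10.00         9.8184         9.8184          19.6367
  2        10.00         9.6400        19.2800          57.8401
  3        10.00         9.4649        28.3948         113.5790
  4        10.00         9.2930        37.1720         185.8600
  5     1,010.00       921.5443     4,607.7214      27,646.3284
  Σ                    959.7606     4,702.3865      28,023.2442
P = 959.7606.
Convexity = Σ t(t+1)·PV / [P·(1+y)²] = 28,023.2442 / (959.7606 × 1.037342) = 28.14709.

28.147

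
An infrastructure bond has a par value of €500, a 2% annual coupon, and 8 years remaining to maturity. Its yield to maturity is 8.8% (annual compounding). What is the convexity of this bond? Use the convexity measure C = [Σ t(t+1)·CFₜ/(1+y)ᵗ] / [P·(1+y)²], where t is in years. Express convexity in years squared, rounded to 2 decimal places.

With y = 0.088:
  t   CF        PV=CF/(1+0.088)^t    t·PV        t(t+1)·PV
  1        10.00         9.1912         9.1912          18.3824
  2        10.00         8.4478        16.8955          50.6866
  3        10.00         7.7645        23.2935          93.1740
  4        10.00         7.1365        28.5459         142.7297
  5        10.00         6.5593        32.7964         196.7781
  6        10.00         6.0287        36.1724         253.2071
  7        10.00         5.5411        38.7879         310.3028
  8       510.00       259.7401     2,077.9208      18,701.2876
  Σ                    310.4092     2,263.6037      19,766.5484
P = 310.4092.
Convexity = Σ t(t+1)·PV / [P·(1+y)²] = 19,766.5484 / (310.4092 × 1.183744) = 53.79458.

53.79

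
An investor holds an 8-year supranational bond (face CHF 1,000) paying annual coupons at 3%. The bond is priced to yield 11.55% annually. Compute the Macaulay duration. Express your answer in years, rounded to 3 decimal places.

Periodic yield y = 0.1155. Discount each cash flow and weight by its year:
  t   CF        PV=CF/(1+0.1155)^t    t·PV
  1        30.00        26.8938        26.8938
  2        30.00        24.1092        48.2183
  3        30.00        21.6129        64.8386
  4        30.00        19.3751        77.5002
  5        30.00        17.3689        86.8447
  6        30.00        15.5705        93.4233
  7        30.00        13.9584        97.7085
  8     1,030.00       429.6162     3,436.9294
  Σ                    568.5049     3,932.3568
Price P = Σ PV = 568.5049.
Macaulay duration = Σ(t·PV) / P = 3,932.3568 / 568.5049 = 6.91702 years.

6.917 years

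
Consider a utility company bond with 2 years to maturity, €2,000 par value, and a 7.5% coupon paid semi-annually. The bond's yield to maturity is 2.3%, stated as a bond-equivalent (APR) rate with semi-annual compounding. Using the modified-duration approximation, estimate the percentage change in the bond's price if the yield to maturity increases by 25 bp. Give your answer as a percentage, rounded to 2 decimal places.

-0.47%

Periodic yield y = 0.0115. Modified duration first:
  t   CF        PV=CF/(1+0.0115)^t    t·PV
  1        75.00        74.1473        74.1473
  2        75.00        73.3043       146.6086
  3        75.00        72.4709       217.4127
  4     2,075.00     1,982.2323     7,928.9293
  Σ                  2,202.1548     8,367.0979
P = 2,202.1548; D_Mac = 3.79950 half-year periods = 1.89975 yrs; D_mod = 1.89975/(1+0.0115) = 1.87815 yrs.
ΔP/P ≈ -D_mod · Δy = -1.87815 × (+0.0025) = -0.004695 = -0.4695%.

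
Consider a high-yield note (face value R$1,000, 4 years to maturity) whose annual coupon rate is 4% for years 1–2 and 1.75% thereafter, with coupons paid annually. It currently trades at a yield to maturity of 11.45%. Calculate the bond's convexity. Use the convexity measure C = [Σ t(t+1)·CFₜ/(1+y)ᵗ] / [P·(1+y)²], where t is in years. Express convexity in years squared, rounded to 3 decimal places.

With y = 0.1145:
  t   CF        PV=CF/(1+0.1145)^t    t·PV        t(t+1)·PV
  1        40.00        35.8905        35.8905          71.7811
  2        40.00        32.2033        64.4065         193.2196
  3        17.50        12.6415        37.9244         151.6977
  4     1,017.50       659.4990     2,637.9959      13,189.9796
  Σ                    740.2342     2,776.2174      13,606.6779
P = 740.2342.
Convexity = Σ t(t+1)·PV / [P·(1+y)²] = 13,606.6779 / (740.2342 × 1.242110) = 14.79867.

14.799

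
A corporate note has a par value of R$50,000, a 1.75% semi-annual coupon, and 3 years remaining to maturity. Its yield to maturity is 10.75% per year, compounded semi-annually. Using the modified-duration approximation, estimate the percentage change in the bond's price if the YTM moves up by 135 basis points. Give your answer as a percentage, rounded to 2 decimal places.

Periodic yield y = 0.05375. Modified duration first:
  t   CF        PV=CF/(1+0.05375)^t    t·PV
  1       437.50       415.1839       415.1839
  2       437.50       394.0060       788.0121
  3       437.50       373.9085     1,121.7254
  4       437.50       354.8360     1,419.3441
  5       437.50       336.7364     1,683.6822
  6    50,437.50    36,840.7130   221,044.2777
  Σ                 38,715.3838   226,472.2254
P = 38,715.3838; D_Mac = 5.84967 half-year periods = 2.92484 yrs; D_mod = 2.92484/(1+0.05375) = 2.77564 yrs.
ΔP/P ≈ -D_mod · Δy = -2.77564 × (+0.0135) = -0.037471 = -3.7471%.

-3.75%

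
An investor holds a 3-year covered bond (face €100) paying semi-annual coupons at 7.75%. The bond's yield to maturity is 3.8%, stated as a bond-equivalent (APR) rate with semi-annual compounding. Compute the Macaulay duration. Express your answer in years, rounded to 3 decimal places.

Periodic yield y = 0.019. Discount each cash flow and weight by its period:
  t   CF        PV=CF/(1+0.019)^t    t·PV
  1        3.875         3.8027         3.8027
  2        3.875         3.7318         7.4637
  3        3.875         3.6623        10.9868
  4        3.875         3.5940        14.3759
  5        3.875         3.5270        17.6348
  6      103.875        92.7825       556.6948
  Σ                    111.1003       610.9587
Price P = Σ PV = 111.1003.
Macaulay duration = Σ(t·PV) / P = 610.9587 / 111.1003 = 5.49917 half-year periods.
In years: 5.49917 / 2 = 2.74958 years.

2.750 years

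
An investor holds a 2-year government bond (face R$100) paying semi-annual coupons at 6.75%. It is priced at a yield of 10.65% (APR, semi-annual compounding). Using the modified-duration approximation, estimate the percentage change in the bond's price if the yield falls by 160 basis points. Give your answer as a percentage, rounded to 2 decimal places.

+2.89%

Periodic yield y = 0.05325. Modified duration first:
  t   CF        PV=CF/(1+0.05325)^t    t·PV
  1        3.375         3.2044         3.2044
  2        3.375         3.0424         6.0847
  3        3.375         2.8885         8.6656
  4      103.375        84.0020       336.0080
  Σ                     93.1373       353.9627
P = 93.1373; D_Mac = 3.80044 half-year periods = 1.90022 yrs; D_mod = 1.90022/(1+0.05325) = 1.80415 yrs.
ΔP/P ≈ -D_mod · Δy = -1.80415 × (-0.016) = +0.028866 = +2.8866%.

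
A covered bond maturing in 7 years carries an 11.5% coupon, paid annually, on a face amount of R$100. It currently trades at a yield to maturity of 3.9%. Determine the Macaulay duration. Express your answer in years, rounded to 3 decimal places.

5.502 years

Periodic yield y = 0.039. Discount each cash flow and weight by its year:
  t   CF        PV=CF/(1+0.039)^t    t·PV
  1        11.50        11.0683        11.0683
  2        11.50        10.6529        21.3057
  3        11.50        10.2530        30.7590
  4        11.50         9.8681        39.4726
  5        11.50         9.4977        47.4887
  6        11.50         9.1412        54.8474
  7       111.50        85.3033       597.1234
  Σ                    145.7847       802.0651
Price P = Σ PV = 145.7847.
Macaulay duration = Σ(t·PV) / P = 802.0651 / 145.7847 = 5.50171 years.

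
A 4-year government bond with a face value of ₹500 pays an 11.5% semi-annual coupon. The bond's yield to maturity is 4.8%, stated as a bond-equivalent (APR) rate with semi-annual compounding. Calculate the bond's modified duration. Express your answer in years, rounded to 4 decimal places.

3.3159 years

Periodic yield y = 0.024. First find Macaulay duration:
  t   CF        PV=CF/(1+0.024)^t    t·PV
  1        28.75        28.0762        28.0762
  2        28.75        27.4181        54.8363
  3        28.75        26.7755        80.3266
  4        28.75        26.1480       104.5919
  5        28.75        25.5351       127.6756
  6        28.75        24.9366       149.6199
  7        28.75        24.3522       170.4654
  8       528.75       437.3717     3,498.9740
  Σ                    620.6135     4,214.5658
P = 620.6135; Macaulay duration = 4,214.5658 / 620.6135 = 6.79097 half-year periods = 3.39548 years.
Modified duration = D_Mac / (1 + y) = 3.39548 / 1.024 = 3.31590 years.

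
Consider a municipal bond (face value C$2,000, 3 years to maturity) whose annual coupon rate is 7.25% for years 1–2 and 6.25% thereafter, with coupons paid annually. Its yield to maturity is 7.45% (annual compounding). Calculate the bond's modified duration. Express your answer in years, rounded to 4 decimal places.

Periodic yield y = 0.0745. First find Macaulay duration:
  t   CF        PV=CF/(1+0.0745)^t    t·PV
  1       145.00       134.9465       134.9465
  2       145.00       125.5900       251.1801
  3     2,125.00     1,712.9302     5,138.7907
  Σ                  1,973.4668     5,524.9172
P = 1,973.4668; Macaulay duration = 5,524.9172 / 1,973.4668 = 2.79960 years.
Modified duration = D_Mac / (1 + y) = 2.79960 / 1.0745 = 2.60549 years.

2.6055 years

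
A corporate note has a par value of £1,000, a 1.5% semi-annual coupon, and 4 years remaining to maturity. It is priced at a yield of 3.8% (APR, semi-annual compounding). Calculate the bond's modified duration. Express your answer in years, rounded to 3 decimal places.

3.819 years

Periodic yield y = 0.019. First find Macaulay duration:
  t   CF        PV=CF/(1+0.019)^t    t·PV
  1         7.50         7.3602         7.3602
  2         7.50         7.2229        14.4458
  3         7.50         7.0882        21.2647
  4         7.50         6.9561        27.8243
  5         7.50         6.8264        34.1319
  6         7.50         6.6991        40.1946
  7         7.50         6.5742        46.0193
  8     1,007.50       866.6656     6,933.3252
  Σ                    915.3927     7,124.5660
P = 915.3927; Macaulay duration = 7,124.5660 / 915.3927 = 7.78307 half-year periods = 3.89154 years.
Modified duration = D_Mac / (1 + y) = 3.89154 / 1.019 = 3.81897 years.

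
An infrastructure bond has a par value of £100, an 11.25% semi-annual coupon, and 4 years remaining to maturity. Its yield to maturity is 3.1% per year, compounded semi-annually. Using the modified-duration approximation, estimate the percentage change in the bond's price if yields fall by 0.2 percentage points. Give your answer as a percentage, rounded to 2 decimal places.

+0.67%

Periodic yield y = 0.0155. Modified duration first:
  t   CF        PV=CF/(1+0.0155)^t    t·PV
  1        5.625         5.5391         5.5391
  2        5.625         5.4546        10.9092
  3        5.625         5.3713        16.1140
  4        5.625         5.2894        21.1574
  5        5.625         5.2086        26.0431
  6        5.625         5.1291        30.7747
  7        5.625         5.0508        35.3558
  8      105.625        93.3958       747.1663
  Σ                    130.4388       893.0598
P = 130.4388; D_Mac = 6.84658 half-year periods = 3.42329 yrs; D_mod = 3.42329/(1+0.0155) = 3.37104 yrs.
ΔP/P ≈ -D_mod · Δy = -3.37104 × (-0.002) = +0.006742 = +0.6742%.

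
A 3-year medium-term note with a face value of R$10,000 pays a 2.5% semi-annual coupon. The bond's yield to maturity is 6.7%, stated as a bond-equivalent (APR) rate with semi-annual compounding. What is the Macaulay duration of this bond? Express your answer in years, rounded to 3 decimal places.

2.902 years

Periodic yield y = 0.0335. Discount each cash flow and weight by its period:
  t   CF        PV=CF/(1+0.0335)^t    t·PV
  1       125.00       120.9482       120.9482
  2       125.00       117.0278       234.0556
  3       125.00       113.2344       339.7033
  4       125.00       109.5641       438.2562
  5       125.00       106.0126       530.0631
  6    10,125.00     8,308.6822    49,852.0930
  Σ                  8,875.4693    51,515.1195
Price P = Σ PV = 8,875.4693.
Macaulay duration = Σ(t·PV) / P = 51,515.1195 / 8,875.4693 = 5.80421 half-year periods.
In years: 5.80421 / 2 = 2.90211 years.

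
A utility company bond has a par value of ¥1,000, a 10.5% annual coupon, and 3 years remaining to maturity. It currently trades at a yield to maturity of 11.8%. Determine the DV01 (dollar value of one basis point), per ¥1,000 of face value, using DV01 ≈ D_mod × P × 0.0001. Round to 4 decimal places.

¥0.2356

Periodic yield y = 0.118.
  t   CF        PV=CF/(1+0.118)^t    t·PV
  1       105.00        93.9177        93.9177
  2       105.00        84.0051       168.0102
  3     1,105.00       790.7458     2,372.2373
  Σ                    968.6686     2,634.1652
P = 968.6686; D_Mac = 2.71937 yrs; D_mod = 2.43235 yrs.
DV01 ≈ 2.43235 × 968.6686 × 0.0001 = 0.235614.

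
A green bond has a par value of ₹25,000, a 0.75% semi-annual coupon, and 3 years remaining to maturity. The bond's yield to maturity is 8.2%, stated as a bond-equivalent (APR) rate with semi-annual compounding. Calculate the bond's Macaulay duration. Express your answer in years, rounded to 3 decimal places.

2.968 years

Periodic yield y = 0.041. Discount each cash flow and weight by its period:
  t   CF        PV=CF/(1+0.041)^t    t·PV
  1        93.75        90.0576        90.0576
  2        93.75        86.5107       173.0214
  3        93.75        83.1035       249.3104
  4        93.75        79.8304       319.3216
  5        93.75        76.6863       383.4314
  6    25,093.75    19,717.9241   118,307.5444
  Σ                 20,134.1125   119,522.6868
Price P = Σ PV = 20,134.1125.
Macaulay duration = Σ(t·PV) / P = 119,522.6868 / 20,134.1125 = 5.93633 half-year periods.
In years: 5.93633 / 2 = 2.96816 years.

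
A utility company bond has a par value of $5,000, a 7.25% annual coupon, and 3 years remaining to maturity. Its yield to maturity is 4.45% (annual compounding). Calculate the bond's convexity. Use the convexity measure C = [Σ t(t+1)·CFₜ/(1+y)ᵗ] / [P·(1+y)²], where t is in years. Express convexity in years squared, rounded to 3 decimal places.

With y = 0.0445:
  t   CF        PV=CF/(1+0.0445)^t    t·PV        t(t+1)·PV
  1       362.50       347.0560       347.0560         694.1120
  2       362.50       332.2700       664.5400       1,993.6200
  3     5,362.50     4,705.8922    14,117.6765      56,470.7061
  Σ                  5,385.2182    15,129.2725      59,158.4381
P = 5,385.2182.
Convexity = Σ t(t+1)·PV / [P·(1+y)²] = 59,158.4381 / (5,385.2182 × 1.090980) = 10.06924.

10.069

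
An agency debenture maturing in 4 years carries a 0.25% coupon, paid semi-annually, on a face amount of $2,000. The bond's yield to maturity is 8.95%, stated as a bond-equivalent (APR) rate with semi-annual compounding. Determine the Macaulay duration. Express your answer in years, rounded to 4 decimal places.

3.9784 years

Periodic yield y = 0.04475. Discount each cash flow and weight by its period:
  t   CF        PV=CF/(1+0.04475)^t    t·PV
  1         2.50         2.3929         2.3929
  2         2.50         2.2904         4.5808
  3         2.50         2.1923         6.5769
  4         2.50         2.0984         8.3936
  5         2.50         2.0085        10.0426
  6         2.50         1.9225        11.5350
  7         2.50         1.8402        12.8811
  8     2,002.50     1,410.8261    11,286.6088
  Σ                  1,425.5713    11,343.0118
Price P = Σ PV = 1,425.5713.
Macaulay duration = Σ(t·PV) / P = 11,343.0118 / 1,425.5713 = 7.95682 half-year periods.
In years: 7.95682 / 2 = 3.97841 years.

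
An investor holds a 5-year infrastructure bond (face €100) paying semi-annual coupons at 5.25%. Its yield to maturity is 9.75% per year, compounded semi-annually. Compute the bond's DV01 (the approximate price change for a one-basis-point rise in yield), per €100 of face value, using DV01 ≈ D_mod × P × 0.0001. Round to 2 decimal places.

Periodic yield y = 0.04875.
  t   CF        PV=CF/(1+0.04875)^t    t·PV
  1        2.625         2.5030         2.5030
  2        2.625         2.3866         4.7733
  3        2.625         2.2757         6.8271
  4        2.625         2.1699         8.6796
  5        2.625         2.0690        10.3452
  6        2.625         1.9729        11.8372
  7        2.625         1.8812        13.1681
  8        2.625         1.7937        14.3497
  9        2.625         1.7103        15.3930
  10     102.625        63.7578       637.5782
  Σ                     82.5201       725.4544
P = 82.5201; D_Mac = 8.79124 half-year periods = 4.39562 yrs; D_mod = 4.19129 yrs.
DV01 ≈ 4.19129 × 82.5201 × 0.0001 = 0.034587.

€0.03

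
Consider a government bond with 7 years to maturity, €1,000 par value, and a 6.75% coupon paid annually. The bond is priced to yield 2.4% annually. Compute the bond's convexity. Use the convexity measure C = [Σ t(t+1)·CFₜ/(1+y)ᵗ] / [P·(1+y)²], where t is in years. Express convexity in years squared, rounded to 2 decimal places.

With y = 0.024:
  t   CF        PV=CF/(1+0.024)^t    t·PV        t(t+1)·PV
  1        67.50        65.9180        65.9180         131.8359
  2        67.50        64.3730       128.7460         386.2381
  3        67.50        62.8643       188.5928         754.3713
  4        67.50        61.3909       245.5636       1,227.8178
  5        67.50        59.9520       299.7602       1,798.5613
  6        67.50        58.5469       351.2815       2,458.9705
  7     1,067.50       904.2077     6,329.4537      50,635.6296
  Σ                  1,277.2528     7,609.3158      57,393.4246
P = 1,277.2528.
Convexity = Σ t(t+1)·PV / [P·(1+y)²] = 57,393.4246 / (1,277.2528 × 1.048576) = 42.85341.

42.85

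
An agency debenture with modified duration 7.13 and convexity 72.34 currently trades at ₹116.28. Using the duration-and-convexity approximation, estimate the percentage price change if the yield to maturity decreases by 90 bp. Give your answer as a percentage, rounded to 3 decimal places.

+6.710%

Duration effect: -D_mod·Δy = -7.13 × (-0.009) = +0.064170
Convexity effect: ½·C·(Δy)² = 0.5 × 72.34 × (-0.009)² = +0.00292977
ΔP/P ≈ +0.064170 + 0.00292977 = +0.06709977
= +6.709977%.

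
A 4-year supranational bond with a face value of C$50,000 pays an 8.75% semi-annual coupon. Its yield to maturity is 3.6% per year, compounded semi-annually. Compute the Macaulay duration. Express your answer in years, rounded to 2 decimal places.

Periodic yield y = 0.018. Discount each cash flow and weight by its period:
  t   CF        PV=CF/(1+0.018)^t    t·PV
  1     2,187.50     2,148.8212     2,148.8212
  2     2,187.50     2,110.8263     4,221.6527
  3     2,187.50     2,073.5033     6,220.5099
  4     2,187.50     2,036.8402     8,147.3606
  5     2,187.50     2,000.8253    10,004.1265
  6     2,187.50     1,965.4473    11,792.6835
  7     2,187.50     1,930.6948    13,514.8633
  8    52,187.50    45,246.4248   361,971.3986
  Σ                 59,513.3831   418,021.4163
Price P = Σ PV = 59,513.3831.
Macaulay duration = Σ(t·PV) / P = 418,021.4163 / 59,513.3831 = 7.02399 half-year periods.
In years: 7.02399 / 2 = 3.51200 years.

3.51 years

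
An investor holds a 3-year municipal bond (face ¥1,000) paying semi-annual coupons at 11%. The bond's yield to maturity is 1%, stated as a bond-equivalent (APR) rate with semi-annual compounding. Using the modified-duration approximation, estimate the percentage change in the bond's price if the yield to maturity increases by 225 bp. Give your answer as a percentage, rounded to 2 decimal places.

-6.01%

Periodic yield y = 0.005. Modified duration first:
  t   CF        PV=CF/(1+0.005)^t    t·PV
  1        55.00        54.7264        54.7264
  2        55.00        54.4541       108.9082
  3        55.00        54.1832       162.5495
  4        55.00        53.9136       215.6545
  5        55.00        53.6454       268.2269
  6     1,055.00     1,023.8966     6,143.3794
  Σ                  1,294.8192     6,953.4449
P = 1,294.8192; D_Mac = 5.37021 half-year periods = 2.68510 yrs; D_mod = 2.68510/(1+0.005) = 2.67174 yrs.
ΔP/P ≈ -D_mod · Δy = -2.67174 × (+0.0225) = -0.060114 = -6.0114%.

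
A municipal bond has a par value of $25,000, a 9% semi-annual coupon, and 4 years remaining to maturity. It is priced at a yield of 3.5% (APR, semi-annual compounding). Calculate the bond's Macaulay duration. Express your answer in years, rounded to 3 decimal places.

Periodic yield y = 0.0175. Discount each cash flow and weight by its period:
  t   CF        PV=CF/(1+0.0175)^t    t·PV
  1     1,125.00     1,105.6511     1,105.6511
  2     1,125.00     1,086.6350     2,173.2700
  3     1,125.00     1,067.9459     3,203.8378
  4     1,125.00     1,049.5783     4,198.3133
  5     1,125.00     1,031.5266     5,157.6330
  6     1,125.00     1,013.7854     6,082.7122
  7     1,125.00       996.3492     6,974.4447
  8    26,125.00    22,739.5023   181,916.0188
  Σ                 30,090.9739   210,811.8809
Price P = Σ PV = 30,090.9739.
Macaulay duration = Σ(t·PV) / P = 210,811.8809 / 30,090.9739 = 7.00582 half-year periods.
In years: 7.00582 / 2 = 3.50291 years.

3.503 years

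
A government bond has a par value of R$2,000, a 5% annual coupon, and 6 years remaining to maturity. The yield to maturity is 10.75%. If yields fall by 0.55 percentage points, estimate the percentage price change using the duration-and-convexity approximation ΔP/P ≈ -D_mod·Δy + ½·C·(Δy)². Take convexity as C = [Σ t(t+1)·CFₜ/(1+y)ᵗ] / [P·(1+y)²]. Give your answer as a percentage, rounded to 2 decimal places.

With y = 0.1075:
  t   CF        PV=CF/(1+0.1075)^t    t·PV        t(t+1)·PV
  1       100.00        90.2935        90.2935         180.5869
  2       100.00        81.5291       163.0582         489.1745
  3       100.00        73.6154       220.8463         883.3850
  4       100.00        66.4699       265.8796       1,329.3981
  5       100.00        60.0180       300.0899       1,800.5392
  6     2,100.00     1,138.0383     6,828.2299      47,797.6094
  Σ                  1,509.9641     7,868.3973      52,480.6931
P = 1,509.9641; D_Mac = 5.21098 yrs; D_mod = 4.70518 yrs; C = 28.33645.
Duration effect: -4.70518 × (-0.0055) = +0.025878
Convexity effect: 0.5 × 28.33645 × (-0.0055)² = +0.0004286
ΔP/P ≈ +0.025878 + 0.0004286 = +0.026307 = +2.6307%.

+2.63%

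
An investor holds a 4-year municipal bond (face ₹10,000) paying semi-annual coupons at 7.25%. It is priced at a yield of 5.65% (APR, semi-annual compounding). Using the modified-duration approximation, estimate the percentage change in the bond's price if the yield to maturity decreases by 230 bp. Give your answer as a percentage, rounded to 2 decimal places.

+7.96%

Periodic yield y = 0.02825. Modified duration first:
  t   CF        PV=CF/(1+0.02825)^t    t·PV
  1       362.50       352.5407       352.5407
  2       362.50       342.8551       685.7101
  3       362.50       333.4355     1,000.3065
  4       362.50       324.2748     1,297.0990
  5       362.50       315.3657     1,576.8284
  6       362.50       306.7014     1,840.2082
  7       362.50       298.2751     2,087.9256
  8    10,362.50     8,292.2960    66,338.3683
  Σ                 10,565.7442    75,178.9869
P = 10,565.7442; D_Mac = 7.11535 half-year periods = 3.55768 yrs; D_mod = 3.55768/(1+0.02825) = 3.45993 yrs.
ΔP/P ≈ -D_mod · Δy = -3.45993 × (-0.023) = +0.079578 = +7.9578%.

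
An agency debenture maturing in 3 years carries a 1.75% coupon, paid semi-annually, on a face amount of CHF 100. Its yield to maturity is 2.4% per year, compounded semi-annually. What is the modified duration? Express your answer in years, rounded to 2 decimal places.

2.90 years

Periodic yield y = 0.012. First find Macaulay duration:
  t   CF        PV=CF/(1+0.012)^t    t·PV
  1        0.875         0.8646         0.8646
  2        0.875         0.8544         1.7087
  3        0.875         0.8442         2.5327
  4        0.875         0.8342         3.3369
  5        0.875         0.8243         4.1217
  6      100.875        93.9075       563.4453
  Σ                     98.1293       576.0100
P = 98.1293; Macaulay duration = 576.0100 / 98.1293 = 5.86991 half-year periods = 2.93495 years.
Modified duration = D_Mac / (1 + y) = 2.93495 / 1.012 = 2.90015 years.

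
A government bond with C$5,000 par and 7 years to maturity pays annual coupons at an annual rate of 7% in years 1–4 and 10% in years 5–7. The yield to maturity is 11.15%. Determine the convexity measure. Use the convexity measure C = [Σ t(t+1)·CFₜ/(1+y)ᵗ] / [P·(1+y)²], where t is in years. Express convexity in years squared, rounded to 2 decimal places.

With y = 0.1115:
  t   CF        PV=CF/(1+0.1115)^t    t·PV        t(t+1)·PV
  1       350.00       314.8898       314.8898         629.7796
  2       350.00       283.3017       566.6033       1,699.8099
  3       350.00       254.8823       764.6468       3,058.5874
  4       350.00       229.3138       917.2552       4,586.2758
  5       500.00       294.7289     1,473.6443       8,841.8659
  6       500.00       265.1632     1,590.9790      11,136.8531
  7     5,500.00     2,624.1969    18,369.3784     146,955.0271
  Σ                  4,266.4765    23,997.3968     176,908.1989
P = 4,266.4765.
Convexity = Σ t(t+1)·PV / [P·(1+y)²] = 176,908.1989 / (4,266.4765 × 1.235432) = 33.56291.

33.56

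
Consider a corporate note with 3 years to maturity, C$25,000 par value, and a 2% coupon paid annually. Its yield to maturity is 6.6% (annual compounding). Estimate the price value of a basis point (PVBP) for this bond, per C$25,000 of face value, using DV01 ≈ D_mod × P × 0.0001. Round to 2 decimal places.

C$6.05

Periodic yield y = 0.066.
  t   CF        PV=CF/(1+0.066)^t    t·PV
  1       500.00       469.0432       469.0432
  2       500.00       440.0030       880.0059
  3    25,500.00    21,050.7981    63,152.3944
  Σ                 21,959.8442    64,501.4434
P = 21,959.8442; D_Mac = 2.93725 yrs; D_mod = 2.75539 yrs.
DV01 ≈ 2.75539 × 21,959.8442 × 0.0001 = 6.050792.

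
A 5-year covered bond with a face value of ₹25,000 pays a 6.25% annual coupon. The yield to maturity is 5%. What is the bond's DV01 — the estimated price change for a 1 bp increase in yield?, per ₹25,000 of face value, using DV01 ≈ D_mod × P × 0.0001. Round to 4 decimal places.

₹11.1977

Periodic yield y = 0.05.
  t   CF        PV=CF/(1+0.05)^t    t·PV
  1     1,562.50     1,488.0952     1,488.0952
  2     1,562.50     1,417.2336     2,834.4671
  3     1,562.50     1,349.7462     4,049.2387
  4     1,562.50     1,285.4726     5,141.8905
  5    26,562.50    20,812.4138   104,062.0690
  Σ                 26,352.9615   117,575.7606
P = 26,352.9615; D_Mac = 4.46158 yrs; D_mod = 4.24912 yrs.
DV01 ≈ 4.24912 × 26,352.9615 × 0.0001 = 11.197691.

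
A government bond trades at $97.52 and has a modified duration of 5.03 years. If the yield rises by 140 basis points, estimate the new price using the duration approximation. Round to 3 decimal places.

Duration approximation: ΔP/P ≈ -D_mod · Δy = -5.03 × (+0.014) = -0.070420.
New price ≈ 97.52 × (1 - 0.070420) = 90.6526416.

$90.653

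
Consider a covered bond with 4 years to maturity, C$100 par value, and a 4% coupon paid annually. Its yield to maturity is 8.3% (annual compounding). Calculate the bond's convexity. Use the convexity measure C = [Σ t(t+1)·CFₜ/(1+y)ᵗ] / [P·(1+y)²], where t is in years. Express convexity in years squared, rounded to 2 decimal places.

With y = 0.083:
  t   CF        PV=CF/(1+0.083)^t    t·PV        t(t+1)·PV
  1         4.00         3.6934         3.6934           7.3869
  2         4.00         3.4104         6.8208          20.4623
  3         4.00         3.1490         9.4470          37.7882
  4       104.00        75.5996       302.3984       1,511.9921
  Σ                     85.8524       322.3597       1,577.6294
P = 85.8524.
Convexity = Σ t(t+1)·PV / [P·(1+y)²] = 1,577.6294 / (85.8524 × 1.172889) = 15.66735.

15.67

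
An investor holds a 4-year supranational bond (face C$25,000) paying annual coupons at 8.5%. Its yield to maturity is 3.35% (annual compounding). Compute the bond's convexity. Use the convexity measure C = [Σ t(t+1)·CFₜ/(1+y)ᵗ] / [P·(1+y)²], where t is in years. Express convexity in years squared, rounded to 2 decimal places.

With y = 0.0335:
  t   CF        PV=CF/(1+0.0335)^t    t·PV        t(t+1)·PV
  1     2,125.00     2,056.1200     2,056.1200       4,112.2400
  2     2,125.00     1,989.4726     3,978.9453      11,936.8359
  3     2,125.00     1,924.9856     5,774.9569      23,099.8275
  4    27,125.00    23,775.3995    95,101.5980     475,507.9898
  Σ                 29,745.9777   106,911.6201     514,656.8932
P = 29,745.9777.
Convexity = Σ t(t+1)·PV / [P·(1+y)²] = 514,656.8932 / (29,745.9777 × 1.068122) = 16.19827.

16.20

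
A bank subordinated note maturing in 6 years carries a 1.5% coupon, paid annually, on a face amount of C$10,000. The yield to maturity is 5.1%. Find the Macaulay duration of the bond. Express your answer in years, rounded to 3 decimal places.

5.755 years

Periodic yield y = 0.051. Discount each cash flow and weight by its year:
  t   CF        PV=CF/(1+0.051)^t    t·PV
  1       150.00       142.7212       142.7212
  2       150.00       135.7956       271.5913
  3       150.00       129.2061       387.6184
  4       150.00       122.9364       491.7455
  5       150.00       116.9709       584.8543
  6    10,150.00     7,530.9497    45,185.6981
  Σ                  8,178.5799    47,064.2288
Price P = Σ PV = 8,178.5799.
Macaulay duration = Σ(t·PV) / P = 47,064.2288 / 8,178.5799 = 5.75457 years.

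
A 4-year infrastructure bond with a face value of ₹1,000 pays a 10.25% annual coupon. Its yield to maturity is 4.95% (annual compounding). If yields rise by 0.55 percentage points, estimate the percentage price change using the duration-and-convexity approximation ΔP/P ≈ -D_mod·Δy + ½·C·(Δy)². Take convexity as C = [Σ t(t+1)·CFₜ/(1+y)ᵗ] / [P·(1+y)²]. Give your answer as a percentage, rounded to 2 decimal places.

-1.82%

With y = 0.0495:
  t   CF        PV=CF/(1+0.0495)^t    t·PV        t(t+1)·PV
  1       102.50        97.6656        97.6656         195.3311
  2       102.50        93.0591       186.1183         558.3548
  3       102.50        88.6700       266.0099       1,064.0396
  4     1,102.50       908.7592     3,635.0368      18,175.1842
  Σ                  1,188.1539     4,184.8306      19,992.9097
P = 1,188.1539; D_Mac = 3.52213 yrs; D_mod = 3.35601 yrs; C = 15.27701.
Duration effect: -3.35601 × (+0.0055) = -0.018458
Convexity effect: 0.5 × 15.27701 × (0.0055)² = +0.0002311
ΔP/P ≈ -0.018458 + 0.0002311 = -0.018227 = -1.8227%.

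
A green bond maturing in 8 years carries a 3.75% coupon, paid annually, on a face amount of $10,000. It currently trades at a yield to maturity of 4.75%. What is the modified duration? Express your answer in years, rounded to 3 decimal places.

Periodic yield y = 0.0475. First find Macaulay duration:
  t   CF        PV=CF/(1+0.0475)^t    t·PV
  1       375.00       357.9952       357.9952
  2       375.00       341.7616       683.5231
  3       375.00       326.2640       978.7920
  4       375.00       311.4692     1,245.8769
  5       375.00       297.3453     1,486.7266
  6       375.00       283.8619     1,703.1713
  7       375.00       270.9899     1,896.9290
  8    10,375.00     7,157.4093    57,259.2743
  Σ                  9,347.0964    65,612.2885
P = 9,347.0964; Macaulay duration = 65,612.2885 / 9,347.0964 = 7.01954 years.
Modified duration = D_Mac / (1 + y) = 7.01954 / 1.0475 = 6.70123 years.

6.701 years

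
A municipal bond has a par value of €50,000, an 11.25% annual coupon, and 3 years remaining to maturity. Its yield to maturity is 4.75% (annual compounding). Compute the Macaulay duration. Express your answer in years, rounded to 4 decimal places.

Periodic yield y = 0.0475. Discount each cash flow and weight by its year:
  t   CF        PV=CF/(1+0.0475)^t    t·PV
  1     5,625.00     5,369.9284     5,369.9284
  2     5,625.00     5,126.4233    10,252.8466
  3    55,625.00    48,395.8285   145,187.4855
  Σ                 58,892.1802   160,810.2605
Price P = Σ PV = 58,892.1802.
Macaulay duration = Σ(t·PV) / P = 160,810.2605 / 58,892.1802 = 2.73059 years.

2.7306 years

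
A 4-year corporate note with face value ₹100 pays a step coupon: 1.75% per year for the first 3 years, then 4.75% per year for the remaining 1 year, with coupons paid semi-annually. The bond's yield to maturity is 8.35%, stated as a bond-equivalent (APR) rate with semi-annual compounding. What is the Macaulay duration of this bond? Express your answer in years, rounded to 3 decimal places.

3.857 years

Periodic yield y = 0.04175. Discount each cash flow and weight by its period:
  t   CF        PV=CF/(1+0.04175)^t    t·PV
  1        0.875         0.8399         0.8399
  2        0.875         0.8063         1.6125
  3        0.875         0.7740         2.3219
  4        0.875         0.7429         2.9718
  5        0.875         0.7132         3.5658
  6        0.875         0.6846         4.1075
  7        2.375         1.7837        12.4858
  8      102.375        73.8050       590.4401
  Σ                     80.1496       618.3453
Price P = Σ PV = 80.1496.
Macaulay duration = Σ(t·PV) / P = 618.3453 / 80.1496 = 7.71489 half-year periods.
In years: 7.71489 / 2 = 3.85745 years.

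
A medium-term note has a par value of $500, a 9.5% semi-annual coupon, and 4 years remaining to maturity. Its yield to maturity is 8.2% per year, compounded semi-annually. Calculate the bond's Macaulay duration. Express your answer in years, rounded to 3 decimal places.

Periodic yield y = 0.041. Discount each cash flow and weight by its period:
  t   CF        PV=CF/(1+0.041)^t    t·PV
  1        23.75        22.8146        22.8146
  2        23.75        21.9160        43.8321
  3        23.75        21.0529        63.1586
  4        23.75        20.2237        80.8948
  5        23.75        19.4272        97.1359
  6        23.75        18.6620       111.9723
  7        23.75        17.9270       125.4893
  8       523.75       379.7679     3,038.1428
  Σ                    521.7913     3,583.4404
Price P = Σ PV = 521.7913.
Macaulay duration = Σ(t·PV) / P = 3,583.4404 / 521.7913 = 6.86757 half-year periods.
In years: 6.86757 / 2 = 3.43379 years.

3.434 years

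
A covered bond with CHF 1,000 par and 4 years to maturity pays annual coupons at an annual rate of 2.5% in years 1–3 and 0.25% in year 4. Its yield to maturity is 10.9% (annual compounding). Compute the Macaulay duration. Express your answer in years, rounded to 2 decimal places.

Periodic yield y = 0.109. Discount each cash flow and weight by its year:
  t   CF        PV=CF/(1+0.109)^t    t·PV
  1        25.00        22.5428        22.5428
  2        25.00        20.3272        40.6543
  3        25.00        18.3293        54.9878
  4     1,002.50       662.7629     2,651.0516
  Σ                    723.9622     2,769.2367
Price P = Σ PV = 723.9622.
Macaulay duration = Σ(t·PV) / P = 2,769.2367 / 723.9622 = 3.82511 years.

3.83 years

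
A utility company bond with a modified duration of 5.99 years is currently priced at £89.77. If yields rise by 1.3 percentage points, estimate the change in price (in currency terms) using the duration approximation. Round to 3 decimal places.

-£6.990

Duration approximation: ΔP/P ≈ -D_mod · Δy = -5.99 × (+0.013) = -0.077870.
ΔP ≈ 89.77 × (-0.077870) = -6.9903899.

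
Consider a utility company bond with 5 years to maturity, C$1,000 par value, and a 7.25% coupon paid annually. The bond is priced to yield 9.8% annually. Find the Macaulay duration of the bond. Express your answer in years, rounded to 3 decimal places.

4.331 years

Periodic yield y = 0.098. Discount each cash flow and weight by its year:
  t   CF        PV=CF/(1+0.098)^t    t·PV
  1        72.50        66.0291        66.0291
  2        72.50        60.1358       120.2717
  3        72.50        54.7685       164.3056
  4        72.50        49.8803       199.5210
  5     1,072.50       672.0253     3,360.1263
  Σ                    902.8390     3,910.2537
Price P = Σ PV = 902.8390.
Macaulay duration = Σ(t·PV) / P = 3,910.2537 / 902.8390 = 4.33106 years.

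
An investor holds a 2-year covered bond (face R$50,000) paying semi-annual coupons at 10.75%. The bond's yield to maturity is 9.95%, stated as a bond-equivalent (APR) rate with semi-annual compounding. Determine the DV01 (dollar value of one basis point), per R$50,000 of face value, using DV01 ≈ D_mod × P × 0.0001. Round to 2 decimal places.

R$8.95

Periodic yield y = 0.04975.
  t   CF        PV=CF/(1+0.04975)^t    t·PV
  1     2,687.50     2,560.1334     2,560.1334
  2     2,687.50     2,438.8029     4,877.6058
  3     2,687.50     2,323.2226     6,969.6678
  4    52,687.50    43,387.4433   173,549.7730
  Σ                 50,709.6021   187,957.1800
P = 50,709.6021; D_Mac = 3.70654 half-year periods = 1.85327 yrs; D_mod = 1.76544 yrs.
DV01 ≈ 1.76544 × 50,709.6021 × 0.0001 = 8.952473.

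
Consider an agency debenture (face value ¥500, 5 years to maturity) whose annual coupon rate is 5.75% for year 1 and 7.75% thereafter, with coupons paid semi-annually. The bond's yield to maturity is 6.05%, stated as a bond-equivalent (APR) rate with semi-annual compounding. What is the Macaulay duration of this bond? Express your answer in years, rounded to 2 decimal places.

Periodic yield y = 0.03025. Discount each cash flow and weight by its period:
  t   CF        PV=CF/(1+0.03025)^t    t·PV
  1       14.375        13.9529        13.9529
  2       14.375        13.5432        27.0865
  3       19.375        17.7180        53.1539
  4       19.375        17.1977        68.7909
  5       19.375        16.6928        83.4639
  6       19.375        16.2026        97.2159
  7       19.375        15.7269       110.0884
  8       19.375        15.2651       122.1211
  9       19.375        14.8169       133.3523
  10     519.375       385.5270     3,855.2701
  Σ                    526.6433     4,564.4959
Price P = Σ PV = 526.6433.
Macaulay duration = Σ(t·PV) / P = 4,564.4959 / 526.6433 = 8.66715 half-year periods.
In years: 8.66715 / 2 = 4.33357 years.

4.33 years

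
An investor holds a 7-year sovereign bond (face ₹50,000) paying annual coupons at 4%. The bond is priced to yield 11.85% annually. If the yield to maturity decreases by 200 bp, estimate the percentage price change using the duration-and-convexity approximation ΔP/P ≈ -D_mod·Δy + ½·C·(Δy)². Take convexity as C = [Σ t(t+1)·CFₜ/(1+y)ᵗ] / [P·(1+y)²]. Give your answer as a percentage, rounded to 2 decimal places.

With y = 0.1185:
  t   CF        PV=CF/(1+0.1185)^t    t·PV        t(t+1)·PV
  1     2,000.00     1,788.1091     1,788.1091       3,576.2181
  2     2,000.00     1,598.6670     3,197.3341       9,592.0022
  3     2,000.00     1,429.2955     4,287.8865      17,151.5462
  4     2,000.00     1,277.8681     5,111.4726      25,557.3628
  5     2,000.00     1,142.4838     5,712.4190      34,274.5142
  6     2,000.00     1,021.4428     6,128.6570      42,900.5989
  7    52,000.00    23,743.8656   166,207.0589   1,329,656.4714
  Σ                 32,001.7320   192,432.9372   1,462,708.7138
P = 32,001.7320; D_Mac = 6.01320 yrs; D_mod = 5.37613 yrs; C = 36.53528.
Duration effect: -5.37613 × (-0.02) = +0.107523
Convexity effect: 0.5 × 36.53528 × (-0.02)² = +0.0073071
ΔP/P ≈ +0.107523 + 0.0073071 = +0.114830 = +11.4830%.

+11.48%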